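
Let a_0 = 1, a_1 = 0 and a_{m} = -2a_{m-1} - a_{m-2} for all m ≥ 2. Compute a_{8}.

-7

The ordinary generating function has denominator 1 + 2x + x^2.
Iterating the recurrence: a_0,…,a_{8} = 1, 0, -1, 2, -3, 4, -5, 6, -7.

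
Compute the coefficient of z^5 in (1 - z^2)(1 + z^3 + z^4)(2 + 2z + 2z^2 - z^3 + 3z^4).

3

(1 - z^2) has coefficients 1,0,-1 for degrees 0…2.
(1 + z^3 + z^4) has coefficients 1,0,0,1,1,0 for degrees 0…5.
Finally multiplying by (2 + 2z + 2z^2 - z^3 + 3z^4), the product of all factors after the first has coefficients 2,2,2,1,7,4 for degrees 0…5.
[z^5] = 1·4 − 1·1 = 3.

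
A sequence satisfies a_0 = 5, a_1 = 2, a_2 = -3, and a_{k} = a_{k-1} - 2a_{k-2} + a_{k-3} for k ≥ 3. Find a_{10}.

The ordinary generating function has denominator 1 - y + 2y^2 - y^3.
Iterating the recurrence: a_0,…,a_{10} = 5, 2, -3, -2, 6, 7, -7, -15, 6, 29, 2.

2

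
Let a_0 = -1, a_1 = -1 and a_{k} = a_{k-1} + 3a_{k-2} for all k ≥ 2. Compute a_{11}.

-6160

The ordinary generating function has denominator 1 - q - 3q^2.
Iterating the recurrence: a_0,…,a_{11} = -1, -1, -4, -7, -19, -40, -97, -217, -508, -1159, -2683, -6160.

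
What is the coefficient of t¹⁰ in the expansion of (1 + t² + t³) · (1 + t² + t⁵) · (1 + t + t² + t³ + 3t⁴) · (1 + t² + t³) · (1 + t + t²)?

64

(1 + t² + t³) has coefficients 1,0,1,1 for degrees 0…3.
(1 + t² + t⁵) has coefficients 1,0,1,0,0,1,0,0,0,0,0 for degrees 0…10.
Multiplying by (1 + t + t² + t³ + 3t⁴) gives running coefficients 1,1,2,2,4,2,4,1,1,3,0 for degrees 0…10.
Multiplying by (1 + t² + t³) gives running coefficients 1,1,3,4,7,6,10,7,7,8,2 for degrees 0…10.
Finally multiplying by (1 + t + t²), the product of all factors after the first has coefficients 1,2,5,8,14,17,23,23,24,22,17 for degrees 0…10.
[t¹⁰] = 1·17 + 1·24 + 1·23 = 64.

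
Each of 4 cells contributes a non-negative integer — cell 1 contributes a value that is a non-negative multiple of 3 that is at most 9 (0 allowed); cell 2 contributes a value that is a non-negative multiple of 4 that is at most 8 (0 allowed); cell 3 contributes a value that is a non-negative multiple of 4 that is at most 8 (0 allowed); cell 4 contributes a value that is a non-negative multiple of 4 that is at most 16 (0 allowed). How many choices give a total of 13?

The generating function for the choices is (1 + x^3 + x^6 + x^9)·(1 + x^4 + x^8)·(1 + x^4 + x^8)·(1 + x^4 + x^8 + x^12 + x^16); the count is [x^13].
(1 + x^3 + x^6 + x^9) has coefficients 1,0,0,1,0,0,1,0,0,1 for degrees 0…9.
(1 + x^4 + x^8) has coefficients 1,0,0,0,1,0,0,0,1,0,0,0,0,0 for degrees 0…13.
Multiplying by (1 + x^4 + x^8) gives running coefficients 1,0,0,0,2,0,0,0,3,0,0,0,2,0 for degrees 0…13.
Finally multiplying by (1 + x^4 + x^8 + x^12 + x^16), the product of all factors after the first has coefficients 1,0,0,0,3,0,0,0,6,0,0,0,8,0 for degrees 0…13.
[x^13] = 1·0 + 1·0 + 1·0 + 1·3 = 3.

3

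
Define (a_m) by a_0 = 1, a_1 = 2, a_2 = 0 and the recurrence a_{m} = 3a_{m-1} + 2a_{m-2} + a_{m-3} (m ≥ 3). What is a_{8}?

2920

The ordinary generating function has denominator 1 - 3z - 2z^2 - z^3.
Iterating the recurrence: a_0,…,a_{8} = 1, 2, 0, 5, 17, 61, 222, 805, 2920.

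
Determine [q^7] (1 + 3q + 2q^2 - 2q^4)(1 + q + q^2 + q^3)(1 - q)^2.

2

(1 + 3q + 2q^2 - 2q^4) has coefficients 1,3,2,0,-2 for degrees 0…4.
(1 + q + q^2 + q^3) has coefficients 1,1,1,1,0,0,0,0 for degrees 0…7.
Finally multiplying by (1 - q)^2, the product of all factors after the first has coefficients 1,-1,0,0,-1,1,0,0 for degrees 0…7.
[q^7] = 1·0 + 3·0 + 2·1 − 2·0 = 2.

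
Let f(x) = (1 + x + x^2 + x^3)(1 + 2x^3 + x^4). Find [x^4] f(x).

(1 + x + x^2 + x^3) has coefficients 1,1,1,1 for degrees 0…3.
(1 + 2x^3 + x^4) has coefficients 1,0,0,2,1 for degrees 0…4.
[x^4] = 1·1 + 1·2 + 1·0 + 1·0 = 3.

3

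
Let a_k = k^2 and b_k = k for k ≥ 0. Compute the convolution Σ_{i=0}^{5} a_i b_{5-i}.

This is [x^5] in the product of the two ordinary generating functions.
Σ = 0·5 + 1·4 + 4·3 + 9·2 + 16·1 + 25·0 = 50.

50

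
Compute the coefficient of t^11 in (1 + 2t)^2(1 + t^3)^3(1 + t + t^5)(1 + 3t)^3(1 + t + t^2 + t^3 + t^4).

7002

(1 + 2t)^2 has coefficients 1,4,4 for degrees 0…2.
(1 + t^3)^3 has coefficients 1,0,0,3,0,0,3,0,0,1,0,0 for degrees 0…11.
Multiplying by (1 + t + t^5) gives running coefficients 1,1,0,3,3,1,3,3,3,1,1,3 for degrees 0…11.
Multiplying by (1 + 3t)^3 gives running coefficients 1,10,36,57,57,109,174,138,138,190,172,120 for degrees 0…11.
Finally multiplying by (1 + t + t^2 + t^3 + t^4), the product of all factors after the first has coefficients 1,11,47,104,161,269,433,535,616,749,812,758 for degrees 0…11.
[t^11] = 1·758 + 4·812 + 4·749 = 7002.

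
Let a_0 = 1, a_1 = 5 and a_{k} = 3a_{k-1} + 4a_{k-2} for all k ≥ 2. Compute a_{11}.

5033165

The ordinary generating function has denominator 1 - 3z - 4z^2.
Iterating the recurrence: a_0,…,a_{11} = 1, 5, 19, 77, 307, 1229, 4915, 19661, 78643, 314573, 1258291, 5033165.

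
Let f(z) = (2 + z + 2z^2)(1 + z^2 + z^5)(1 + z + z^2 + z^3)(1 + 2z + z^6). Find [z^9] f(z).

21

(2 + z + 2z^2) has coefficients 2,1,2 for degrees 0…2.
(1 + z^2 + z^5) has coefficients 1,0,1,0,0,1,0,0,0,0 for degrees 0…9.
Multiplying by (1 + z + z^2 + z^3) gives running coefficients 1,1,2,2,1,2,1,1,1,0 for degrees 0…9.
Finally multiplying by (1 + 2z + z^6), the product of all factors after the first has coefficients 1,3,4,6,5,4,6,4,5,4 for degrees 0…9.
[z^9] = 2·4 + 1·5 + 2·4 = 21.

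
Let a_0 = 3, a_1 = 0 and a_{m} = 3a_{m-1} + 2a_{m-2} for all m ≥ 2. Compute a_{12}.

The ordinary generating function has denominator 1 - 3x - 2x^2.
Iterating the recurrence: a_0,…,a_{12} = 3, 0, 6, 18, 66, 234, 834, 2970, 10578, 37674, 134178, 477882, 1702002.

1702002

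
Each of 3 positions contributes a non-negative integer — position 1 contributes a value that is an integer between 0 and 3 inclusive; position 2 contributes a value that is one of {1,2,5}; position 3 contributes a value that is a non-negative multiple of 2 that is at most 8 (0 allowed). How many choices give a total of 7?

The generating function for the choices is (1 + q + q^2 + q^3)·(q + q^2 + q^5)·(1 + q^2 + q^4 + q^6 + q^8); the count is [q^7].
(1 + q + q^2 + q^3) has coefficients 1,1,1,1 for degrees 0…3.
(q + q^2 + q^5) has coefficients 0,1,1,0,0,1,0,0 for degrees 0…7.
Finally multiplying by (1 + q^2 + q^4 + q^6 + q^8), the product of all factors after the first has coefficients 0,1,1,1,1,2,1,2 for degrees 0…7.
[q^7] = 1·2 + 1·1 + 1·2 + 1·1 = 6.

6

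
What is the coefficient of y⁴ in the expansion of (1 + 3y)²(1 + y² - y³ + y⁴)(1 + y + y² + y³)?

25

(1 + 3y)² has coefficients 1,6,9 for degrees 0…2.
(1 + y² - y³ + y⁴) has coefficients 1,0,1,-1,1 for degrees 0…4.
Finally multiplying by (1 + y + y² + y³), the product of all factors after the first has coefficients 1,1,2,1,1 for degrees 0…4.
[y⁴] = 1·1 + 6·1 + 9·2 = 25.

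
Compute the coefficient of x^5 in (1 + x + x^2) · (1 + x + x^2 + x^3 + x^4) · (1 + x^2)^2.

10

(1 + x + x^2) has coefficients 1,1,1 for degrees 0…2.
(1 + x + x^2 + x^3 + x^4) has coefficients 1,1,1,1,1,0 for degrees 0…5.
Finally multiplying by (1 + x^2)^2, the product of all factors after the first has coefficients 1,1,3,3,4,3 for degrees 0…5.
[x^5] = 1·3 + 1·4 + 1·3 = 10.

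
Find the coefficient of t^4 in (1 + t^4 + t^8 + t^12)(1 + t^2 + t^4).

2

(1 + t^4 + t^8 + t^12) has coefficients 1,0,0,0,1 for degrees 0…4.
(1 + t^2 + t^4) has coefficients 1,0,1,0,1 for degrees 0…4.
[t^4] = 1·1 + 1·1 = 2.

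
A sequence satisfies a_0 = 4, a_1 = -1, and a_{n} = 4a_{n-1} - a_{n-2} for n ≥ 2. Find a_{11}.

-1169983

The ordinary generating function has denominator 1 - 4x + x^2.
Iterating the recurrence: a_0,…,a_{11} = 4, -1, -8, -31, -116, -433, -1616, -6031, -22508, -84001, -313496, -1169983.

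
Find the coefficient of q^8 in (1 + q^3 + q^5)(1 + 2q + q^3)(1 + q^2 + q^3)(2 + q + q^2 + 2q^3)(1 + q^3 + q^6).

(1 + q^3 + q^5) has coefficients 1,0,0,1,0,1 for degrees 0…5.
(1 + 2q + q^3) has coefficients 1,2,0,1,0,0,0,0,0 for degrees 0…8.
Multiplying by (1 + q^2 + q^3) gives running coefficients 1,2,1,4,2,1,1,0,0 for degrees 0…8.
Multiplying by (2 + q + q^2 + 2q^3) gives running coefficients 2,5,5,13,13,10,13,6,3 for degrees 0…8.
Finally multiplying by (1 + q^3 + q^6), the product of all factors after the first has coefficients 2,5,5,15,18,15,28,24,18 for degrees 0…8.
[q^8] = 1·18 + 1·15 + 1·15 = 48.

48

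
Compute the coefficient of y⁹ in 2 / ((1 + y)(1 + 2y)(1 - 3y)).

16896

Partial fractions give a closed form: a_n = (-1/2)·(-1)^n + (8/5)·(-2)^n + (9/10)·3^n.
At n = 9: a_9 = 16896.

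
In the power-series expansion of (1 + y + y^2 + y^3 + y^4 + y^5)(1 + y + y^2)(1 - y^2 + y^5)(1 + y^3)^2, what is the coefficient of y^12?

6

(1 + y + y^2 + y^3 + y^4 + y^5) has coefficients 1,1,1,1,1,1 for degrees 0…5.
(1 + y + y^2) has coefficients 1,1,1,0,0,0,0,0,0,0,0,0,0 for degrees 0…12.
Multiplying by (1 - y^2 + y^5) gives running coefficients 1,1,0,-1,-1,1,1,1,0,0,0,0,0 for degrees 0…12.
Finally multiplying by (1 + y^3)^2, the product of all factors after the first has coefficients 1,1,0,1,1,1,0,0,2,1,1,1,1 for degrees 0…12.
[y^12] = 1·1 + 1·1 + 1·1 + 1·1 + 1·2 + 1·0 = 6.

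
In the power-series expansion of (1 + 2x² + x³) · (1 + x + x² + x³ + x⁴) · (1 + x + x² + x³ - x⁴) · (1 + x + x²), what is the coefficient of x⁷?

31

(1 + 2x² + x³) has coefficients 1,0,2,1 for degrees 0…3.
(1 + x + x² + x³ + x⁴) has coefficients 1,1,1,1,1,0,0,0 for degrees 0…7.
Multiplying by (1 + x + x² + x³ - x⁴) gives running coefficients 1,2,3,4,3,2,1,0 for degrees 0…7.
Finally multiplying by (1 + x + x²), the product of all factors after the first has coefficients 1,3,6,9,10,9,6,3 for degrees 0…7.
[x⁷] = 1·3 + 2·9 + 1·10 = 31.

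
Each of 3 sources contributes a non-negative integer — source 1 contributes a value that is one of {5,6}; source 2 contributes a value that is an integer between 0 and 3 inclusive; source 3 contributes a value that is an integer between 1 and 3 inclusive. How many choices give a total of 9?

6

The generating function for the choices is (t^5 + t^6)·(1 + t + t^2 + t^3)·(t + t^2 + t^3); the count is [t^9].
(t^5 + t^6) has coefficients 0,0,0,0,0,1,1 for degrees 0…6.
(1 + t + t^2 + t^3) has coefficients 1,1,1,1,0,0,0,0,0,0 for degrees 0…9.
Finally multiplying by (t + t^2 + t^3), the product of all factors after the first has coefficients 0,1,2,3,3,2,1,0,0,0 for degrees 0…9.
[t^9] = 1·3 + 1·3 = 6.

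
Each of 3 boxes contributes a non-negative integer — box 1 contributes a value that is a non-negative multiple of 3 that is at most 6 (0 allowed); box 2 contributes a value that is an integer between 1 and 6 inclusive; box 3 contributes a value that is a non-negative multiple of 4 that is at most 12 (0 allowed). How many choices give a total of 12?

The generating function for the choices is (1 + q³ + q⁶)·(q + q² + q³ + q⁴ + q⁵ + q⁶)·(1 + q⁴ + q⁸ + q¹²); the count is [q¹²].
(1 + q³ + q⁶) has coefficients 1,0,0,1,0,0,1 for degrees 0…6.
(q + q² + q³ + q⁴ + q⁵ + q⁶) has coefficients 0,1,1,1,1,1,1,0,0,0,0,0,0 for degrees 0…12.
Finally multiplying by (1 + q⁴ + q⁸ + q¹²), the product of all factors after the first has coefficients 0,1,1,1,1,2,2,1,1,2,2,1,1 for degrees 0…12.
[q¹²] = 1·1 + 1·2 + 1·2 = 5.

5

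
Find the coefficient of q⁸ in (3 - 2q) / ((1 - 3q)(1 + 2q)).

Partial fractions give a closed form: a_n = (7/5)·3^n + (8/5)·(-2)^n.
At n = 8: a_8 = 9595.

9595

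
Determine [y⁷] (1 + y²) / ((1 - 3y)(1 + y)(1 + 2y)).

Partial fractions give a closed form: a_n = (1/2)·3^n + (-1/2)·(-1)^n + (1)·(-2)^n.
At n = 7: a_7 = 966.

966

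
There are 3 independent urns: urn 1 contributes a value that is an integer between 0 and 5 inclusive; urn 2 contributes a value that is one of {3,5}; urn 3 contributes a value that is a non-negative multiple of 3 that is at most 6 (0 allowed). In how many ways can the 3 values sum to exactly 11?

The generating function for the choices is (1 + q + q^2 + q^3 + q^4 + q^5)·(q^3 + q^5)·(1 + q^3 + q^6); the count is [q^11].
(1 + q + q^2 + q^3 + q^4 + q^5) has coefficients 1,1,1,1,1,1 for degrees 0…5.
(q^3 + q^5) has coefficients 0,0,0,1,0,1,0,0,0,0,0,0 for degrees 0…11.
Finally multiplying by (1 + q^3 + q^6), the product of all factors after the first has coefficients 0,0,0,1,0,1,1,0,1,1,0,1 for degrees 0…11.
[q^11] = 1·1 + 1·0 + 1·1 + 1·1 + 1·0 + 1·1 = 4.

4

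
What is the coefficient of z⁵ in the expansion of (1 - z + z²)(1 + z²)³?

(1 - z + z²) has coefficients 1,-1,1 for degrees 0…2.
(1 + z²)³ has coefficients 1,0,3,0,3,0 for degrees 0…5.
[z⁵] = 1·0 − 1·3 + 1·0 = -3.

-3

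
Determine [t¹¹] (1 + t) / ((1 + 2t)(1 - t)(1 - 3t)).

Partial fractions give a closed form: a_n = (2/15)·(-2)^n + (-1/3)·1^n + (6/5)·3^n.
At n = 11: a_11 = 212303.

212303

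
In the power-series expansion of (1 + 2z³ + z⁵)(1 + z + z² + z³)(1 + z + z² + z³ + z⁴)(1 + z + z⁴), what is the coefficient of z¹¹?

(1 + 2z³ + z⁵) has coefficients 1,0,0,2,0,1 for degrees 0…5.
(1 + z + z² + z³) has coefficients 1,1,1,1,0,0,0,0,0,0,0,0 for degrees 0…11.
Multiplying by (1 + z + z² + z³ + z⁴) gives running coefficients 1,2,3,4,4,3,2,1,0,0,0,0 for degrees 0…11.
Finally multiplying by (1 + z + z⁴), the product of all factors after the first has coefficients 1,3,5,7,9,9,8,7,5,3,2,1 for degrees 0…11.
[z¹¹] = 1·1 + 2·5 + 1·8 = 19.

19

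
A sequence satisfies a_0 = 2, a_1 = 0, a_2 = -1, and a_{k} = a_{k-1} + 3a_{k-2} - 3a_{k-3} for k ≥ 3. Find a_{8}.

-118

The ordinary generating function has denominator 1 - q - 3q^2 + 3q^3.
Iterating the recurrence: a_0,…,a_{8} = 2, 0, -1, -7, -10, -28, -37, -91, -118.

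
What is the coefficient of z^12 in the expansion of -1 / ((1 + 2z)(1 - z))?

-2731

Partial fractions give a closed form: a_n = (-2/3)·(-2)^n + (-1/3)·1^n.
At n = 12: a_12 = -2731.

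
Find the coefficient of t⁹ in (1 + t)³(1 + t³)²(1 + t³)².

(1 + t)³ has coefficients 1,3,3,1 for degrees 0…3.
(1 + t³)² has coefficients 1,0,0,2,0,0,1,0,0,0 for degrees 0…9.
Finally multiplying by (1 + t³)², the product of all factors after the first has coefficients 1,0,0,4,0,0,6,0,0,4 for degrees 0…9.
[t⁹] = 1·4 + 3·0 + 3·0 + 1·6 = 10.

10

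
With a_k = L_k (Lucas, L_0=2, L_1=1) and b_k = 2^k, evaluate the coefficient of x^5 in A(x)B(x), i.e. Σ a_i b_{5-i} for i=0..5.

145

The convolution is the x^5 coefficient of A(x)B(x).
Σ = 2·32 + 1·16 + 3·8 + 4·4 + 7·2 + 11·1 = 145.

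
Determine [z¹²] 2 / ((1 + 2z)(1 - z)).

5462

Partial fractions give a closed form: a_n = (4/3)·(-2)^n + (2/3)·1^n.
At n = 12: a_12 = 5462.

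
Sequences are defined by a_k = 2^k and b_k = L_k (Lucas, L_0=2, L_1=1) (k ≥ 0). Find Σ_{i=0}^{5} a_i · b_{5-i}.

The convolution is the x^5 coefficient of A(x)B(x).
Σ = 1·11 + 2·7 + 4·4 + 8·3 + 16·1 + 32·2 = 145.

145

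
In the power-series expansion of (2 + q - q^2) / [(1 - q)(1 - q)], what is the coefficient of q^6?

The denominator gives the recurrence a_n = 2a_(n−1) − a_(n−2) for n ≥ 3; the numerator fixes a_0 = 2, a_1 = 5, a_2 = 7.
Iterating: 2, 5, 7, 9, 11, 13, 15, so a_6 = 15.

15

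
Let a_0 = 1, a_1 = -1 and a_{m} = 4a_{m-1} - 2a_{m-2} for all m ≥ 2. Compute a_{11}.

The ordinary generating function has denominator 1 - 4q + 2q^2.
Iterating the recurrence: a_0,…,a_{11} = 1, -1, -6, -22, -76, -260, -888, -3032, -10352, -35344, -120672, -412000.

-412000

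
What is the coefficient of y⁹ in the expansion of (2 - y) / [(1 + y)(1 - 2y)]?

Partial fractions give a closed form: a_n = (1)·(-1)^n + (1)·2^n.
At n = 9: a_9 = 511.

511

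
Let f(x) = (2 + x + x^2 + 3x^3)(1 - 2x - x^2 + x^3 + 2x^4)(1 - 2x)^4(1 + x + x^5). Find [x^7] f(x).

-24

(2 + x + x^2 + 3x^3) has coefficients 2,1,1,3 for degrees 0…3.
(1 - 2x - x^2 + x^3 + 2x^4) has coefficients 1,-2,-1,1,2,0,0,0 for degrees 0…7.
Multiplying by (1 - 2x)^4 gives running coefficients 1,-10,39,-71,50,8,0,-48 for degrees 0…7.
Finally multiplying by (1 + x + x^5), the product of all factors after the first has coefficients 1,-9,29,-32,-21,59,-2,-9 for degrees 0…7.
[x^7] = 2·(-9) + 1·(-2) + 1·59 + 3·(-21) = -24.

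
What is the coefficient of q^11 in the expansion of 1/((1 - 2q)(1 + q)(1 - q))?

The denominator gives the recurrence a_n = 2a_(n−1) + a_(n−2) − 2a_(n−3) for n ≥ 3; the numerator fixes a_0 = 1, a_1 = 2, a_2 = 5.
Iterating: 1, 2, 5, 10, 21, 42, 85, 170, 341, 682, 1365, 2730, so a_11 = 2730.

2730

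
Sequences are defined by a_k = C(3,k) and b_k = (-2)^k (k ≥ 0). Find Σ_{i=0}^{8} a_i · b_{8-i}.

32

The convolution is the t^8 coefficient of A(t)B(t).
Σ = 1·256 + 3·(-128) + 3·64 + 1·(-32) + 0·16 + 0·(-8) + 0·4 + 0·(-2) + 0·1 = 32.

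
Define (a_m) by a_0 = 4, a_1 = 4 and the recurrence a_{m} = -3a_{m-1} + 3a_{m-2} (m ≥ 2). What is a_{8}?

The ordinary generating function has denominator 1 + 3q - 3q^2.
Iterating the recurrence: a_0,…,a_{8} = 4, 4, 0, 12, -36, 144, -540, 2052, -7776.

-7776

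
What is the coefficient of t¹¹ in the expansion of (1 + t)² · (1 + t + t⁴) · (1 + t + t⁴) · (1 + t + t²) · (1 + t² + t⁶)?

21

(1 + t)² has coefficients 1,2,1 for degrees 0…2.
(1 + t + t⁴) has coefficients 1,1,0,0,1,0,0,0,0,0,0,0 for degrees 0…11.
Multiplying by (1 + t + t⁴) gives running coefficients 1,2,1,0,2,2,0,0,1,0,0,0 for degrees 0…11.
Multiplying by (1 + t + t²) gives running coefficients 1,3,4,3,3,4,4,2,1,1,1,0 for degrees 0…11.
Finally multiplying by (1 + t² + t⁶), the product of all factors after the first has coefficients 1,3,5,6,7,7,8,9,9,6,5,5 for degrees 0…11.
[t¹¹] = 1·5 + 2·5 + 1·6 = 21.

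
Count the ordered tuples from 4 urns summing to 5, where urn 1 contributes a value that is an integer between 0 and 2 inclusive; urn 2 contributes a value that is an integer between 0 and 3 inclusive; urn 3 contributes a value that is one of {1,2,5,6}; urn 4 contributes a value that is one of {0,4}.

7

The generating function for the choices is (1 + q + q²)·(1 + q + q² + q³)·(q + q² + q⁵ + q⁶)·(1 + q⁴); the count is [q⁵].
(1 + q + q²) has coefficients 1,1,1 for degrees 0…2.
(1 + q + q² + q³) has coefficients 1,1,1,1,0,0 for degrees 0…5.
Multiplying by (q + q² + q⁵ + q⁶) gives running coefficients 0,1,2,2,2,2 for degrees 0…5.
Finally multiplying by (1 + q⁴), the product of all factors after the first has coefficients 0,1,2,2,2,3 for degrees 0…5.
[q⁵] = 1·3 + 1·2 + 1·2 = 7.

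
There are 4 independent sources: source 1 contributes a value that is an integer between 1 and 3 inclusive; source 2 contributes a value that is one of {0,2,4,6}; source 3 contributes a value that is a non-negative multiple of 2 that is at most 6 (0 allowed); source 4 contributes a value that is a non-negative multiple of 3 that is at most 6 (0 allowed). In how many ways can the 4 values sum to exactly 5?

6

The generating function for the choices is (y + y² + y³)·(1 + y² + y⁴ + y⁶)·(1 + y² + y⁴ + y⁶)·(1 + y³ + y⁶); the count is [y⁵].
(y + y² + y³) has coefficients 0,1,1,1 for degrees 0…3.
(1 + y² + y⁴ + y⁶) has coefficients 1,0,1,0,1,0 for degrees 0…5.
Multiplying by (1 + y² + y⁴ + y⁶) gives running coefficients 1,0,2,0,3,0 for degrees 0…5.
Finally multiplying by (1 + y³ + y⁶), the product of all factors after the first has coefficients 1,0,2,1,3,2 for degrees 0…5.
[y⁵] = 1·3 + 1·1 + 1·2 = 6.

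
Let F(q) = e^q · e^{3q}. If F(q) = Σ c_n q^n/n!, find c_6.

4096

The EGF product rule gives c_6 = Σ_{k_1+k_2=6} C(6; k_1,k_2) · ∏ g_i(k_i), where e^q gives (1)^k; e^{3q} gives (3)^k.
g_1(k) for k = 0…6: 1, 1, 1, 1, 1, 1, 1.
g_2(k) for k = 0…6: 1, 3, 9, 27, 81, 243, 729.
c_6 = Σ_k C(6,k)·g_1(k)·g_2(6−k) = 1·1·729 + 6·1·243 + 15·1·81 + 20·1·27 + 15·1·9 + 6·1·3 + 1·1·1 = 729 + 1458 + 1215 + 540 + 135 + 18 + 1 = 4096.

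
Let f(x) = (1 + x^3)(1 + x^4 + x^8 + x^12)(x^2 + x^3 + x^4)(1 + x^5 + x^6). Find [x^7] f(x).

(1 + x^3) has coefficients 1,0,0,1 for degrees 0…3.
(1 + x^4 + x^8 + x^12) has coefficients 1,0,0,0,1,0,0,0 for degrees 0…7.
Multiplying by (x^2 + x^3 + x^4) gives running coefficients 0,0,1,1,1,0,1,1 for degrees 0…7.
Finally multiplying by (1 + x^5 + x^6), the product of all factors after the first has coefficients 0,0,1,1,1,0,1,2 for degrees 0…7.
[x^7] = 1·2 + 1·1 = 3.

3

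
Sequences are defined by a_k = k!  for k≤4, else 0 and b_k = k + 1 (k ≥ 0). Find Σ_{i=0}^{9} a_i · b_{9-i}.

This is [x^9] in the product of the two ordinary generating functions.
Σ = 1·10 + 1·9 + 2·8 + 6·7 + 24·6 + 0·5 + 0·4 + 0·3 + 0·2 + 0·1 = 221.

221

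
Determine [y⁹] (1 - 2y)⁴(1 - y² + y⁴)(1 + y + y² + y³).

-8

(1 - 2y)⁴ has coefficients 1,-8,24,-32,16 for degrees 0…4.
(1 - y² + y⁴) has coefficients 1,0,-1,0,1,0,0,0,0,0 for degrees 0…9.
Finally multiplying by (1 + y + y² + y³), the product of all factors after the first has coefficients 1,1,0,0,0,0,1,1,0,0 for degrees 0…9.
[y⁹] = 1·0 − 8·0 + 24·1 − 32·1 + 16·0 = -8.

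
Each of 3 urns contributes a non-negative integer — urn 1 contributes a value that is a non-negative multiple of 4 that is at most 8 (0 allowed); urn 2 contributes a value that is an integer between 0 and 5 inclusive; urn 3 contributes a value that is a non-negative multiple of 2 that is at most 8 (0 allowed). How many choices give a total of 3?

The generating function for the choices is (1 + x⁴ + x⁸)·(1 + x + x² + x³ + x⁴ + x⁵)·(1 + x² + x⁴ + x⁶ + x⁸); the count is [x³].
(1 + x⁴ + x⁸) has coefficients 1,0,0,0 for degrees 0…3.
(1 + x + x² + x³ + x⁴ + x⁵) has coefficients 1,1,1,1 for degrees 0…3.
Finally multiplying by (1 + x² + x⁴ + x⁶ + x⁸), the product of all factors after the first has coefficients 1,1,2,2 for degrees 0…3.
[x³] = 1·2 = 2.

2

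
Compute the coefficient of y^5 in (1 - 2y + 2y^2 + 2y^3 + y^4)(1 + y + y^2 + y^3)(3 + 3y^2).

24

(1 - 2y + 2y^2 + 2y^3 + y^4) has coefficients 1,-2,2,2,1 for degrees 0…4.
(1 + y + y^2 + y^3) has coefficients 1,1,1,1,0,0 for degrees 0…5.
Finally multiplying by (3 + 3y^2), the product of all factors after the first has coefficients 3,3,6,6,3,3 for degrees 0…5.
[y^5] = 1·3 − 2·3 + 2·6 + 2·6 + 1·3 = 24.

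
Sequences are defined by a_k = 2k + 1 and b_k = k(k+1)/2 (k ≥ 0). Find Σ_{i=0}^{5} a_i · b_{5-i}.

105

Write out a_i and b_{5-i} for i = 0,…,5 and sum the products.
Σ = 1·15 + 3·10 + 5·6 + 7·3 + 9·1 + 11·0 = 105.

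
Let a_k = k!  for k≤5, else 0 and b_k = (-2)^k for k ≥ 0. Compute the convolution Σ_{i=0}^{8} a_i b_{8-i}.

-512

Write out a_i and b_{8-i} for i = 0,…,8 and sum the products.
Σ = 1·256 + 1·(-128) + 2·64 + 6·(-32) + 24·16 + 120·(-8) + 0·4 + 0·(-2) + 0·1 = -512.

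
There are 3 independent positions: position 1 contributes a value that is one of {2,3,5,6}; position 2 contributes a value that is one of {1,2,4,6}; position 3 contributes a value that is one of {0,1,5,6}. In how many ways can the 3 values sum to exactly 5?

3

The generating function for the choices is (y^2 + y^3 + y^5 + y^6)·(y + y^2 + y^4 + y^6)·(1 + y + y^5 + y^6); the count is [y^5].
(y^2 + y^3 + y^5 + y^6) has coefficients 0,0,1,1,0,1 for degrees 0…5.
(y + y^2 + y^4 + y^6) has coefficients 0,1,1,0,1,0 for degrees 0…5.
Finally multiplying by (1 + y + y^5 + y^6), the product of all factors after the first has coefficients 0,1,2,1,1,1 for degrees 0…5.
[y^5] = 1·1 + 1·2 + 1·0 = 3.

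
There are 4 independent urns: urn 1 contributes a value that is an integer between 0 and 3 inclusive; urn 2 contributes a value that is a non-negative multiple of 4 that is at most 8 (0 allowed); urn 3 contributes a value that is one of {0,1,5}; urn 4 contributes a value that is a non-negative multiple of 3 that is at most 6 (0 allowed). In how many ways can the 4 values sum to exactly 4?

The generating function for the choices is (1 + t + t² + t³)·(1 + t⁴ + t⁸)·(1 + t + t⁵)·(1 + t³ + t⁶); the count is [t⁴].
(1 + t + t² + t³) has coefficients 1,1,1,1 for degrees 0…3.
(1 + t⁴ + t⁸) has coefficients 1,0,0,0,1 for degrees 0…4.
Multiplying by (1 + t + t⁵) gives running coefficients 1,1,0,0,1 for degrees 0…4.
Finally multiplying by (1 + t³ + t⁶), the product of all factors after the first has coefficients 1,1,0,1,2 for degrees 0…4.
[t⁴] = 1·2 + 1·1 + 1·0 + 1·1 = 4.

4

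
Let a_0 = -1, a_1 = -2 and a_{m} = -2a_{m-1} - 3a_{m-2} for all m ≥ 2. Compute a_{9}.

The ordinary generating function has denominator 1 + 2x + 3x^2.
Iterating the recurrence: a_0,…,a_{9} = -1, -2, 7, -8, -5, 34, -53, 4, 151, -314.

-314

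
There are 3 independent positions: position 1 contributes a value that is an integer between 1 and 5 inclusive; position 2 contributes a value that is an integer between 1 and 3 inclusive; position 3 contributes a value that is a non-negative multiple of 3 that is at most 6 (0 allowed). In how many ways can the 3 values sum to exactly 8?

The generating function for the choices is (z + z^2 + z^3 + z^4 + z^5)·(z + z^2 + z^3)·(1 + z^3 + z^6); the count is [z^8].
(z + z^2 + z^3 + z^4 + z^5) has coefficients 0,1,1,1,1,1 for degrees 0…5.
(z + z^2 + z^3) has coefficients 0,1,1,1,0,0,0,0,0 for degrees 0…8.
Finally multiplying by (1 + z^3 + z^6), the product of all factors after the first has coefficients 0,1,1,1,1,1,1,1,1 for degrees 0…8.
[z^8] = 1·1 + 1·1 + 1·1 + 1·1 + 1·1 = 5.

5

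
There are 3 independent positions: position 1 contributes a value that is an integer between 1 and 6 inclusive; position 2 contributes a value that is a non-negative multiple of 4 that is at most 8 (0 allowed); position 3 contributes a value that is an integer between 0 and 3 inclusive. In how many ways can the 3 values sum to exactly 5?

The generating function for the choices is (x + x² + x³ + x⁴ + x⁵ + x⁶)·(1 + x⁴ + x⁸)·(1 + x + x² + x³); the count is [x⁵].
(x + x² + x³ + x⁴ + x⁵ + x⁶) has coefficients 0,1,1,1,1,1 for degrees 0…5.
(1 + x⁴ + x⁸) has coefficients 1,0,0,0,1,0 for degrees 0…5.
Finally multiplying by (1 + x + x² + x³), the product of all factors after the first has coefficients 1,1,1,1,1,1 for degrees 0…5.
[x⁵] = 1·1 + 1·1 + 1·1 + 1·1 + 1·1 = 5.

5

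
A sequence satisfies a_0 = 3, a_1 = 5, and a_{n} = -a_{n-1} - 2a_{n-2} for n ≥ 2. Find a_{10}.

157

The ordinary generating function has denominator 1 + z + 2z^2.
Iterating the recurrence: a_0,…,a_{10} = 3, 5, -11, 1, 21, -23, -19, 65, -27, -103, 157.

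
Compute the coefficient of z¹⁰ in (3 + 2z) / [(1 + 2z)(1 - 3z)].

130727

Partial fractions give a closed form: a_n = (4/5)·(-2)^n + (11/5)·3^n.
At n = 10: a_10 = 130727.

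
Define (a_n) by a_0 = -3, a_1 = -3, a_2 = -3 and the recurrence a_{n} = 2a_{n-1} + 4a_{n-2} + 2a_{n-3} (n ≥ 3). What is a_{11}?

-337032

The ordinary generating function has denominator 1 - 2y - 4y^2 - 2y^3.
Iterating the recurrence: a_0,…,a_{11} = -3, -3, -3, -24, -66, -234, -780, -2628, -8844, -29760, -100152, -337032.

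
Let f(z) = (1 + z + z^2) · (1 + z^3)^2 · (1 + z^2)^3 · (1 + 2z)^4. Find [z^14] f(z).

(1 + z + z^2) has coefficients 1,1,1 for degrees 0…2.
(1 + z^3)^2 has coefficients 1,0,0,2,0,0,1,0,0,0,0,0,0,0,0 for degrees 0…14.
Multiplying by (1 + z^2)^3 gives running coefficients 1,0,3,2,3,6,2,6,3,2,3,0,1,0,0 for degrees 0…14.
Finally multiplying by (1 + 2z)^4, the product of all factors after the first has coefficients 1,8,27,58,107,174,234,294,339,330,315,264,185,136,72 for degrees 0…14.
[z^14] = 1·72 + 1·136 + 1·185 = 393.

393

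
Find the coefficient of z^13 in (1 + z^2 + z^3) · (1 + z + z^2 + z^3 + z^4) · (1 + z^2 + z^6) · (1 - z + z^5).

3

(1 + z^2 + z^3) has coefficients 1,0,1,1 for degrees 0…3.
(1 + z + z^2 + z^3 + z^4) has coefficients 1,1,1,1,1,0,0,0,0,0,0,0,0,0 for degrees 0…13.
Multiplying by (1 + z^2 + z^6) gives running coefficients 1,1,2,2,2,1,2,1,1,1,1,0,0,0 for degrees 0…13.
Finally multiplying by (1 - z + z^5), the product of all factors after the first has coefficients 1,0,1,0,0,0,2,1,2,2,1,1,1,1 for degrees 0…13.
[z^13] = 1·1 + 1·1 + 1·1 = 3.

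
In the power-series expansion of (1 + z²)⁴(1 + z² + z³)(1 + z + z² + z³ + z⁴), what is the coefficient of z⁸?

(1 + z²)⁴ has coefficients 1,0,4,0,6,0,4,0,1 for degrees 0…8.
(1 + z² + z³) has coefficients 1,0,1,1,0,0,0,0,0 for degrees 0…8.
Finally multiplying by (1 + z + z² + z³ + z⁴), the product of all factors after the first has coefficients 1,1,2,3,3,2,2,1,0 for degrees 0…8.
[z⁸] = 1·0 + 4·2 + 6·3 + 4·2 + 1·1 = 35.

35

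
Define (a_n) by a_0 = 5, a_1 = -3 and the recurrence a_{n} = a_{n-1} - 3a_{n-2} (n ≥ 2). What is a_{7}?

The ordinary generating function has denominator 1 - t + 3t^2.
Iterating the recurrence: a_0,…,a_{7} = 5, -3, -18, -9, 45, 72, -63, -279.

-279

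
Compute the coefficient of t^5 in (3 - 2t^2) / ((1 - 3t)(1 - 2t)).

1865

The denominator gives the recurrence a_n = 5a_(n−1) − 6a_(n−2) for n ≥ 3; the numerator fixes a_0 = 3, a_1 = 15, a_2 = 55.
Iterating: 3, 15, 55, 185, 595, 1865, so a_5 = 1865.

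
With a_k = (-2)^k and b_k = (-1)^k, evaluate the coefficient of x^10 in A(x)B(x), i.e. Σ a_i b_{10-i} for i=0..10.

The convolution is the x^10 coefficient of A(x)B(x).
Σ = 1·1 − 2·(-1) + 4·1 − 8·(-1) + 16·1 − 32·(-1) + 64·1 − 128·(-1) + 256·1 − 512·(-1) + 1024·1 = 2047.

2047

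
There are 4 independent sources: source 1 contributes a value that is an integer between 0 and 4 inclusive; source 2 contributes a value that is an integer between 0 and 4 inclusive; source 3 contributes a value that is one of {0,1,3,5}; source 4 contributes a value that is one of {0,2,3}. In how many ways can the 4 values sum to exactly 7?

The generating function for the choices is (1 + t + t^2 + t^3 + t^4)·(1 + t + t^2 + t^3 + t^4)·(1 + t + t^3 + t^5)·(1 + t^2 + t^3); the count is [t^7].
(1 + t + t^2 + t^3 + t^4) has coefficients 1,1,1,1,1 for degrees 0…4.
(1 + t + t^2 + t^3 + t^4) has coefficients 1,1,1,1,1,0,0,0 for degrees 0…7.
Multiplying by (1 + t + t^3 + t^5) gives running coefficients 1,2,2,3,3,3,2,2 for degrees 0…7.
Finally multiplying by (1 + t^2 + t^3), the product of all factors after the first has coefficients 1,2,3,6,7,8,8,8 for degrees 0…7.
[t^7] = 1·8 + 1·8 + 1·8 + 1·7 + 1·6 = 37.

37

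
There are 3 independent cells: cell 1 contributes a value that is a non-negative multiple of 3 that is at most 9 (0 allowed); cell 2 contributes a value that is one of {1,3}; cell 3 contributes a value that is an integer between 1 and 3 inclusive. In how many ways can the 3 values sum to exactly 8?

2

The generating function for the choices is (1 + y³ + y⁶ + y⁹)·(y + y³)·(y + y² + y³); the count is [y⁸].
(1 + y³ + y⁶ + y⁹) has coefficients 1,0,0,1,0,0,1,0,0 for degrees 0…8.
(y + y³) has coefficients 0,1,0,1,0,0,0,0,0 for degrees 0…8.
Finally multiplying by (y + y² + y³), the product of all factors after the first has coefficients 0,0,1,1,2,1,1,0,0 for degrees 0…8.
[y⁸] = 1·0 + 1·1 + 1·1 = 2.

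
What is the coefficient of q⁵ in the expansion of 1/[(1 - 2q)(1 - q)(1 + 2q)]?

Partial fractions give a closed form: a_n = (1)·2^n + (-1/3)·1^n + (1/3)·(-2)^n.
At n = 5: a_5 = 21.

21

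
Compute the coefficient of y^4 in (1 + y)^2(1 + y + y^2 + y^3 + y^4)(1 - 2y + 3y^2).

8

(1 + y)^2 has coefficients 1,2,1 for degrees 0…2.
(1 + y + y^2 + y^3 + y^4) has coefficients 1,1,1,1,1 for degrees 0…4.
Finally multiplying by (1 - 2y + 3y^2), the product of all factors after the first has coefficients 1,-1,2,2,2 for degrees 0…4.
[y^4] = 1·2 + 2·2 + 1·2 = 8.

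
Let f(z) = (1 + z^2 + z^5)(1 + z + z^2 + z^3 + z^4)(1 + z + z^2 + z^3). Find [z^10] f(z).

3

(1 + z^2 + z^5) has coefficients 1,0,1,0,0,1 for degrees 0…5.
(1 + z + z^2 + z^3 + z^4) has coefficients 1,1,1,1,1,0,0,0,0,0,0 for degrees 0…10.
Finally multiplying by (1 + z + z^2 + z^3), the product of all factors after the first has coefficients 1,2,3,4,4,3,2,1,0,0,0 for degrees 0…10.
[z^10] = 1·0 + 1·0 + 1·3 = 3.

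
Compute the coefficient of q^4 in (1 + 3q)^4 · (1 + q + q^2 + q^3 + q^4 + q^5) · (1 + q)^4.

1411

(1 + 3q)^4 has coefficients 1,12,54,108,81 for degrees 0…4.
(1 + q + q^2 + q^3 + q^4 + q^5) has coefficients 1,1,1,1,1 for degrees 0…4.
Finally multiplying by (1 + q)^4, the product of all factors after the first has coefficients 1,5,11,15,16 for degrees 0…4.
[q^4] = 1·16 + 12·15 + 54·11 + 108·5 + 81·1 = 1411.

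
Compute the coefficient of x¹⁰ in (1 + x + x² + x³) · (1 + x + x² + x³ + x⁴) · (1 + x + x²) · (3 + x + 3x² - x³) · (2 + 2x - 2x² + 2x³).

74

(1 + x + x² + x³) has coefficients 1,1,1,1 for degrees 0…3.
(1 + x + x² + x³ + x⁴) has coefficients 1,1,1,1,1,0,0,0,0,0,0 for degrees 0…10.
Multiplying by (1 + x + x²) gives running coefficients 1,2,3,3,3,2,1,0,0,0,0 for degrees 0…10.
Multiplying by (3 + x + 3x² - x³) gives running coefficients 3,7,14,17,19,15,11,4,1,-1,0 for degrees 0…10.
Finally multiplying by (2 + 2x - 2x² + 2x³), the product of all factors after the first has coefficients 6,20,36,54,58,62,48,38,18,14,4 for degrees 0…10.
[x¹⁰] = 1·4 + 1·14 + 1·18 + 1·38 = 74.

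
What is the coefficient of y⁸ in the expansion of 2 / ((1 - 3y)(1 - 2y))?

38342

The denominator gives the recurrence a_n = 5a_(n−1) − 6a_(n−2) for n ≥ 2; the numerator fixes a_0 = 2, a_1 = 10.
Iterating: 2, 10, 38, 130, 422, 1330, 4118, 12610, 38342, so a_8 = 38342.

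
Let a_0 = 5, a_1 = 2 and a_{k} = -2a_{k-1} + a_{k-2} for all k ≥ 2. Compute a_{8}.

29

The ordinary generating function has denominator 1 + 2x - x^2.
Iterating the recurrence: a_0,…,a_{8} = 5, 2, 1, 0, 1, -2, 5, -12, 29.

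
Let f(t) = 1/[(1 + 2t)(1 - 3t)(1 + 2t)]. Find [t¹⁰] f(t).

26009

The denominator gives the recurrence a_n = −a_(n−1) + 8a_(n−2) + 12a_(n−3) for n ≥ 3; the numerator fixes a_0 = 1, a_1 = -1, a_2 = 9.
Iterating: 1, -1, 9, -5, 65, 3, 457, 347, 3345, 4915, 26009, so a_10 = 26009.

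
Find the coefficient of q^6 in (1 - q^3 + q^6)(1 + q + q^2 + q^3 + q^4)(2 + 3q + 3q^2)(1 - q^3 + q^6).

-7

(1 - q^3 + q^6) has coefficients 1,0,0,-1,0,0,1 for degrees 0…6.
(1 + q + q^2 + q^3 + q^4) has coefficients 1,1,1,1,1,0,0 for degrees 0…6.
Multiplying by (2 + 3q + 3q^2) gives running coefficients 2,5,8,8,8,6,3 for degrees 0…6.
Finally multiplying by (1 - q^3 + q^6), the product of all factors after the first has coefficients 2,5,8,6,3,-2,-3 for degrees 0…6.
[q^6] = 1·(-3) − 1·6 + 1·2 = -7.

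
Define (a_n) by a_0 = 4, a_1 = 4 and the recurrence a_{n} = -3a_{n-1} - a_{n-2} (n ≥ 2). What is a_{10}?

The ordinary generating function has denominator 1 + 3t + t^2.
Iterating the recurrence: a_0,…,a_{10} = 4, 4, -16, 44, -116, 304, -796, 2084, -5456, 14284, -37396.

-37396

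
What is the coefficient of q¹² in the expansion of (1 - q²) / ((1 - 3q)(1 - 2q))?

1411032

The denominator gives the recurrence a_n = 5a_(n−1) − 6a_(n−2) for n ≥ 3; the numerator fixes a_0 = 1, a_1 = 5, a_2 = 18.
Iterating: 1, 5, 18, 60, 192, 600, 1848, 5640, 17112, 51720, 155928, 469320, 1411032, so a_12 = 1411032.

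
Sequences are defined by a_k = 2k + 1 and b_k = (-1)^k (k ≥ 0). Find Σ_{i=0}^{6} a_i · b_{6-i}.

Write out a_i and b_{6-i} for i = 0,…,6 and sum the products.
Σ = 1·1 + 3·(-1) + 5·1 + 7·(-1) + 9·1 + 11·(-1) + 13·1 = 7.

7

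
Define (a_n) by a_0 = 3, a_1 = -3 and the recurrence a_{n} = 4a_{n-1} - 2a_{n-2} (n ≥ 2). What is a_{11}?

-1236000

The ordinary generating function has denominator 1 - 4y + 2y^2.
Iterating the recurrence: a_0,…,a_{11} = 3, -3, -18, -66, -228, -780, -2664, -9096, -31056, -106032, -362016, -1236000.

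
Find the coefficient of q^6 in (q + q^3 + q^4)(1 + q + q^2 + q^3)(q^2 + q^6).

(q + q^3 + q^4) has coefficients 0,1,0,1,1 for degrees 0…4.
(1 + q + q^2 + q^3) has coefficients 1,1,1,1,0,0,0 for degrees 0…6.
Finally multiplying by (q^2 + q^6), the product of all factors after the first has coefficients 0,0,1,1,1,1,1 for degrees 0…6.
[q^6] = 1·1 + 1·1 + 1·1 = 3.

3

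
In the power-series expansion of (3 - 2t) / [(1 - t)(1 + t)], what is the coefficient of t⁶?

3

Partial fractions give a closed form: a_n = (1/2)·1^n + (5/2)·(-1)^n.
At n = 6: a_6 = 3.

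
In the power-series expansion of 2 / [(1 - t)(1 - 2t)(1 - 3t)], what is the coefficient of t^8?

57002

Partial fractions give a closed form: a_n = (1)·1^n + (-8)·2^n + (9)·3^n.
At n = 8: a_8 = 57002.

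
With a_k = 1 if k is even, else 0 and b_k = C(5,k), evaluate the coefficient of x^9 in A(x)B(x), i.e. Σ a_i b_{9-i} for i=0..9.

16

The convolution is the x^9 coefficient of A(x)B(x).
Σ = 1·0 + 0·0 + 1·0 + 0·0 + 1·1 + 0·5 + 1·10 + 0·10 + 1·5 + 0·1 = 16.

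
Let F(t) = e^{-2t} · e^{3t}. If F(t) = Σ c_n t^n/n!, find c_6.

1

The EGF product rule gives c_6 = Σ_{k_1+k_2=6} C(6; k_1,k_2) · ∏ g_i(k_i), where e^{-2t} gives (-2)^k; e^{3t} gives (3)^k.
g_1(k) for k = 0…6: 1, -2, 4, -8, 16, -32, 64.
g_2(k) for k = 0…6: 1, 3, 9, 27, 81, 243, 729.
c_6 = Σ_k C(6,k)·g_1(k)·g_2(6−k) = 1·1·729 + 6·(-2)·243 + 15·4·81 + 20·(-8)·27 + 15·16·9 + 6·(-32)·3 + 1·64·1 = 729 − 2916 + 4860 − 4320 + 2160 − 576 + 64 = 1.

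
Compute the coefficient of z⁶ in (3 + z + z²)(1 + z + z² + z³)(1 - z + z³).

4

(3 + z + z²) has coefficients 3,1,1 for degrees 0…2.
(1 + z + z² + z³) has coefficients 1,1,1,1,0,0,0 for degrees 0…6.
Finally multiplying by (1 - z + z³), the product of all factors after the first has coefficients 1,0,0,1,0,1,1 for degrees 0…6.
[z⁶] = 3·1 + 1·1 + 1·0 = 4.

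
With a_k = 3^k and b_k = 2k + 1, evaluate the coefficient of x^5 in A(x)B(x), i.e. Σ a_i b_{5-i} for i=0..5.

722

The convolution is the t^5 coefficient of A(t)B(t).
Σ = 1·11 + 3·9 + 9·7 + 27·5 + 81·3 + 243·1 = 722.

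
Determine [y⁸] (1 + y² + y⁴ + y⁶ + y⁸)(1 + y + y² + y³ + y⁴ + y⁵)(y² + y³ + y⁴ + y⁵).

(1 + y² + y⁴ + y⁶ + y⁸) has coefficients 1,0,1,0,1,0,1,0,1 for degrees 0…8.
(1 + y + y² + y³ + y⁴ + y⁵) has coefficients 1,1,1,1,1,1,0,0,0 for degrees 0…8.
Finally multiplying by (y² + y³ + y⁴ + y⁵), the product of all factors after the first has coefficients 0,0,1,2,3,4,4,4,3 for degrees 0…8.
[y⁸] = 1·3 + 1·4 + 1·3 + 1·1 + 1·0 = 11.

11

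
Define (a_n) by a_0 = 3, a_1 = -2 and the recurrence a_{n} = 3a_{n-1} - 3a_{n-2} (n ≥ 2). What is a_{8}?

405

The ordinary generating function has denominator 1 - 3y + 3y^2.
Iterating the recurrence: a_0,…,a_{8} = 3, -2, -15, -39, -72, -99, -81, 54, 405.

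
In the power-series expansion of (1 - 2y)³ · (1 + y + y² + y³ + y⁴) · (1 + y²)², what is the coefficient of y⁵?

-9

(1 - 2y)³ has coefficients 1,-6,12,-8 for degrees 0…3.
(1 + y + y² + y³ + y⁴) has coefficients 1,1,1,1,1,0 for degrees 0…5.
Finally multiplying by (1 + y²)², the product of all factors after the first has coefficients 1,1,3,3,4,3 for degrees 0…5.
[y⁵] = 1·3 − 6·4 + 12·3 − 8·3 = -9.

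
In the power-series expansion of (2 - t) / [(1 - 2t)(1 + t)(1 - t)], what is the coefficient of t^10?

2048

Partial fractions give a closed form: a_n = (2)·2^n + (1/2)·(-1)^n + (-1/2)·1^n.
At n = 10: a_10 = 2048.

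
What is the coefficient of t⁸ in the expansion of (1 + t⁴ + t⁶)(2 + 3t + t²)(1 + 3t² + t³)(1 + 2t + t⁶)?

(1 + t⁴ + t⁶) has coefficients 1,0,0,0,1,0,1 for degrees 0…6.
(2 + 3t + t²) has coefficients 2,3,1,0,0,0,0,0,0 for degrees 0…8.
Multiplying by (1 + 3t² + t³) gives running coefficients 2,3,7,11,6,1,0,0,0 for degrees 0…8.
Finally multiplying by (1 + 2t + t⁶), the product of all factors after the first has coefficients 2,7,13,25,28,13,4,3,7 for degrees 0…8.
[t⁸] = 1·7 + 1·28 + 1·13 = 48.

48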